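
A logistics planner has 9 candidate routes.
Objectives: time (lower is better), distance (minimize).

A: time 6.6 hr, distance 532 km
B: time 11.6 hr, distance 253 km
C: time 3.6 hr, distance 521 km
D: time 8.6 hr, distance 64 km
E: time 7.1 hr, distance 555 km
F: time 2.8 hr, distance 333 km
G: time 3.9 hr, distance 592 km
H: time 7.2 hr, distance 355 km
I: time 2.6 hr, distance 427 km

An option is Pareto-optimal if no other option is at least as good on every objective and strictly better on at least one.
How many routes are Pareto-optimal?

3

A: dominated by C (time 3.6≤6.6, distance 521≤532).
B: dominated by D (time 8.6≤11.6, distance 64≤253).
C: dominated by F (time 2.8≤3.6, distance 333≤521).
D: not dominated (best distance).
E: dominated by A (time 6.6≤7.1, distance 532≤555).
F: not dominated.
G: dominated by C (time 3.6≤3.9, distance 521≤592).
H: dominated by F (time 2.8≤7.2, distance 333≤355).
I: not dominated (best time).
Pareto-optimal: D, F, I → 3.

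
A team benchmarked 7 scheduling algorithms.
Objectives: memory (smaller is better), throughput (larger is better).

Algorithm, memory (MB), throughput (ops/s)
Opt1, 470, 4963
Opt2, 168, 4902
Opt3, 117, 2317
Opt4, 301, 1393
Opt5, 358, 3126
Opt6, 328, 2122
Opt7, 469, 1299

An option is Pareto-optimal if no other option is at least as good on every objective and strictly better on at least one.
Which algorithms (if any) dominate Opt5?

Opt2: memory 168≤358, throughput 4902≥3126 — dominates Opt5.
Others (Opt1, Opt3, Opt4, Opt6, Opt7) are each worse than Opt5 on at least one objective.

Opt2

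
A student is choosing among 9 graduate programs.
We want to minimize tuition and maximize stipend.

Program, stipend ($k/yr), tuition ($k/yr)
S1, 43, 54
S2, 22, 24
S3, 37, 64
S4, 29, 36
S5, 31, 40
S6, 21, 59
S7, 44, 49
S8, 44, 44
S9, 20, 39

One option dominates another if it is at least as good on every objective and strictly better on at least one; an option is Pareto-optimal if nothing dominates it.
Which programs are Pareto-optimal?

S2, S4, S5, S8

S1: dominated by S7 (stipend 44≥43, tuition 49≤54).
S2: not dominated (best tuition).
S3: dominated by S1 (stipend 43≥37, tuition 54≤64).
S4: not dominated.
S5: not dominated.
S6: dominated by S1 (stipend 43≥21, tuition 54≤59).
S7: dominated by S8 (stipend 44≥44, tuition 44≤49).
S8: not dominated.
S9: dominated by S2 (stipend 22≥20, tuition 24≤39).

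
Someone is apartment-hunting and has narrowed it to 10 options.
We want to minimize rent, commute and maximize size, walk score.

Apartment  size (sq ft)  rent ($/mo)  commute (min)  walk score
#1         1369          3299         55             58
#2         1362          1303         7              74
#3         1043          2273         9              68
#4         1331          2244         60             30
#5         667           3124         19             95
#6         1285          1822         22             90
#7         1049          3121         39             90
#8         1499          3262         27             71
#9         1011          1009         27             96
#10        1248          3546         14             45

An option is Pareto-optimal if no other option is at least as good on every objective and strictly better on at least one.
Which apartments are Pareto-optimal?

#1: dominated by #8 (size 1499≥1369, rent 3262≤3299, commute 27≤55, walk score 71≥58).
#2: not dominated (best commute).
#3: dominated by #2 (size 1362≥1043, rent 1303≤2273, commute 7≤9, walk score 74≥68).
#4: dominated by #2 (size 1362≥1331, rent 1303≤2244, commute 7≤60, walk score 74≥30).
#5: not dominated.
#6: not dominated.
#7: dominated by #6 (size 1285≥1049, rent 1822≤3121, commute 22≤39, walk score 90≥90).
#8: not dominated (best size).
#9: not dominated (best rent).
#10: dominated by #2 (size 1362≥1248, rent 1303≤3546, commute 7≤14, walk score 74≥45).

#2, #5, #6, #8, #9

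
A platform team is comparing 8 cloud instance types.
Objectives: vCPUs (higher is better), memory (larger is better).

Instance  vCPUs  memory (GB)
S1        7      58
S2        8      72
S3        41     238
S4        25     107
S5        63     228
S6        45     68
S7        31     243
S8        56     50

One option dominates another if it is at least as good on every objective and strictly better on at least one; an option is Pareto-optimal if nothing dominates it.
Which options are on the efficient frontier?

S1: dominated by S2 (vCPUs 8≥7, memory 72≥58).
S2: dominated by S3 (vCPUs 41≥8, memory 238≥72).
S3: not dominated.
S4: dominated by S3 (vCPUs 41≥25, memory 238≥107).
S5: not dominated (best vCPUs).
S6: dominated by S5 (vCPUs 63≥45, memory 228≥68).
S7: not dominated (best memory).
S8: dominated by S5 (vCPUs 63≥56, memory 228≥50).

S3, S5, S7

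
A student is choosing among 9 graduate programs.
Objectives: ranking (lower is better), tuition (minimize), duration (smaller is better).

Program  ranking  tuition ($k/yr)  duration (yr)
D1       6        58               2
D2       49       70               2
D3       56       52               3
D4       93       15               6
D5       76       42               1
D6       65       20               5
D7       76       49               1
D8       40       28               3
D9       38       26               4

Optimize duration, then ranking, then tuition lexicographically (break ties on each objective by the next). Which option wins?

First minimize duration: best is 1, kept {D5, D7}.
Then minimize ranking: best is 76, kept {D5, D7}.
Then minimize tuition: best is 42, kept {D5}.

D5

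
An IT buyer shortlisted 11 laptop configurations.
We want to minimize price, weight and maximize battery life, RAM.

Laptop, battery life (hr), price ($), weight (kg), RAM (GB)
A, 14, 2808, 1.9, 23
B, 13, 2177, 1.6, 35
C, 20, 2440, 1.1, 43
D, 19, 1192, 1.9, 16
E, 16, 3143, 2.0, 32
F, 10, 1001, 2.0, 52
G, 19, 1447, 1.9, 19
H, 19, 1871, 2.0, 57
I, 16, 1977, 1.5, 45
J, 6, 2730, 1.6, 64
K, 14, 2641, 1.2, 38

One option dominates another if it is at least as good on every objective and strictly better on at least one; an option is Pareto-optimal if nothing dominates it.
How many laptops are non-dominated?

7

A: dominated by C (battery life 20≥14, price 2440≤2808, weight 1.1≤1.9, RAM 43≥23).
B: dominated by I (battery life 16≥13, price 1977≤2177, weight 1.5≤1.6, RAM 45≥35).
C: not dominated (best battery life).
D: not dominated.
E: dominated by C (battery life 20≥16, price 2440≤3143, weight 1.1≤2.0, RAM 43≥32).
F: not dominated (best price).
G: not dominated.
H: not dominated.
I: not dominated.
J: not dominated (best RAM).
K: dominated by C (battery life 20≥14, price 2440≤2641, weight 1.1≤1.2, RAM 43≥38).
Pareto-optimal: C, D, F, G, H, I, J → 7.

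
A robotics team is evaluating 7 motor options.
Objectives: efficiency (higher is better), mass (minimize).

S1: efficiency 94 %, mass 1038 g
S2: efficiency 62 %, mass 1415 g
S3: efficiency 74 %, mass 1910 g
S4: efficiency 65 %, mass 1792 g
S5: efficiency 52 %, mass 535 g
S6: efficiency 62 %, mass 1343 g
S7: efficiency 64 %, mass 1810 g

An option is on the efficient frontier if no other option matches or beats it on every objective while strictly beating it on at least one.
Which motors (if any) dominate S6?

S1: efficiency 94≥62, mass 1038≤1343 — dominates S6.
Others (S2, S3, S4, S5, S7) are each worse than S6 on at least one objective.

S1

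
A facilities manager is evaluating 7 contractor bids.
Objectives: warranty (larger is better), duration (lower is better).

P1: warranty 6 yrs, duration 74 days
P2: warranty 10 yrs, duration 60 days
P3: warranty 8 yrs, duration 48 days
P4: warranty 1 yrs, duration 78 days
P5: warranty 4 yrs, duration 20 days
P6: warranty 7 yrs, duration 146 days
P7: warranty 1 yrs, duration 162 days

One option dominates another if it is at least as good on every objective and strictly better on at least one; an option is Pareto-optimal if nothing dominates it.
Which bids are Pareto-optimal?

P2, P3, P5

P1: dominated by P2 (warranty 10≥6, duration 60≤74).
P2: not dominated (best warranty).
P3: not dominated.
P4: dominated by P1 (warranty 6≥1, duration 74≤78).
P5: not dominated (best duration).
P6: dominated by P2 (warranty 10≥7, duration 60≤146).
P7: dominated by P1 (warranty 6≥1, duration 74≤162).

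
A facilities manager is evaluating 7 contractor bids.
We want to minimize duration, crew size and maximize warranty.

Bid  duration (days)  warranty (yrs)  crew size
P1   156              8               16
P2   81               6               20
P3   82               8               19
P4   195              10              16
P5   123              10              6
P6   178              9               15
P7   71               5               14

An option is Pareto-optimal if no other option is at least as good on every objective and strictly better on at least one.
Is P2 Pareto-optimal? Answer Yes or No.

P1: worse on duration (156 vs 81).
P3: worse on duration (82 vs 81).
P4: worse on duration (195 vs 81).
P5: worse on duration (123 vs 81).
P6: worse on duration (178 vs 81).
P7: worse on warranty (5 vs 6).
No option is at least as good as P2 on every objective and strictly better on one.

Yes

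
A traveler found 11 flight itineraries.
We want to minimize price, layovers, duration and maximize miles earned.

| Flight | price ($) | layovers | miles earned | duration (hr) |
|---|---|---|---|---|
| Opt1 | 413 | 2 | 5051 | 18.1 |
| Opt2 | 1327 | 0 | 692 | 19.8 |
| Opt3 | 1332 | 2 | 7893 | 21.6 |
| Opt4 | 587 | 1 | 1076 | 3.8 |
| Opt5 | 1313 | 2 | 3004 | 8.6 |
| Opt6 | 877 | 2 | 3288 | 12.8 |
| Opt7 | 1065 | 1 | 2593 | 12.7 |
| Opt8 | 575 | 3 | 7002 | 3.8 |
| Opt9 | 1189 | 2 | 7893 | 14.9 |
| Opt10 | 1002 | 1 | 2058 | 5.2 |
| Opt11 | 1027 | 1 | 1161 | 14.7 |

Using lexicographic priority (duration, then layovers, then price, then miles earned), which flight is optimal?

First minimize duration: best is 3.8, kept {Opt4, Opt8}.
Then minimize layovers: best is 1, kept {Opt4}.

Opt4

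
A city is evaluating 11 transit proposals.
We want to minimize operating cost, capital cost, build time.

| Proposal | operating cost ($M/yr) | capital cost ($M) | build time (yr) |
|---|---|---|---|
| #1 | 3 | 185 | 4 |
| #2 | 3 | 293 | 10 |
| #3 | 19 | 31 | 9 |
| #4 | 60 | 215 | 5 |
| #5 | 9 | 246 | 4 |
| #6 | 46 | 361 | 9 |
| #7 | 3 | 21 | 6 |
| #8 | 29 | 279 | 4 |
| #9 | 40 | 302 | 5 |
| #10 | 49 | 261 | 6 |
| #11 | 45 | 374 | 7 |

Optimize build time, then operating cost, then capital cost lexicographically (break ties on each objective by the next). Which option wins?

#1

First minimize build time: best is 4, kept {#1, #5, #8}.
Then minimize operating cost: best is 3, kept {#1}.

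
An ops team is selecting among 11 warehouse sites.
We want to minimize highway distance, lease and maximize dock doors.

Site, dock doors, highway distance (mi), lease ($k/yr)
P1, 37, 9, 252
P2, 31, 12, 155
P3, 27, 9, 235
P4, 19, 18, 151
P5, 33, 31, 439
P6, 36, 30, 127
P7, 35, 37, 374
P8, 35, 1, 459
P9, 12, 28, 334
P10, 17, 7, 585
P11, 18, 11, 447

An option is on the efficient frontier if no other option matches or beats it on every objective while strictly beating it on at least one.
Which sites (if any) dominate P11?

P1: dock doors 37≥18, highway distance 9≤11, lease 252≤447 — dominates P11.
P3: dock doors 27≥18, highway distance 9≤11, lease 235≤447 — dominates P11.
Others (P2, P4, P5, P6, P7, P8, P9, P10) are each worse than P11 on at least one objective.

P1, P3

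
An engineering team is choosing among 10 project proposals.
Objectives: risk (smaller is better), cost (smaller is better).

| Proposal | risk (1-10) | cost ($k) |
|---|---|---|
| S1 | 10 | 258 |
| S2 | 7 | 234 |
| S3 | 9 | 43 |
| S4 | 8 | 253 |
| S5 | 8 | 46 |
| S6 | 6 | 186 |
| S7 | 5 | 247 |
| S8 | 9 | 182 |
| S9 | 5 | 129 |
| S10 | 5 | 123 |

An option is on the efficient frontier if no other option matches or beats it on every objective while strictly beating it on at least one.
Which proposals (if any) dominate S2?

S6: risk 6≤7, cost 186≤234 — dominates S2.
S9: risk 5≤7, cost 129≤234 — dominates S2.
S10: risk 5≤7, cost 123≤234 — dominates S2.
Others (S1, S3, S4, S5, S7, S8) are each worse than S2 on at least one objective.

S6, S9, S10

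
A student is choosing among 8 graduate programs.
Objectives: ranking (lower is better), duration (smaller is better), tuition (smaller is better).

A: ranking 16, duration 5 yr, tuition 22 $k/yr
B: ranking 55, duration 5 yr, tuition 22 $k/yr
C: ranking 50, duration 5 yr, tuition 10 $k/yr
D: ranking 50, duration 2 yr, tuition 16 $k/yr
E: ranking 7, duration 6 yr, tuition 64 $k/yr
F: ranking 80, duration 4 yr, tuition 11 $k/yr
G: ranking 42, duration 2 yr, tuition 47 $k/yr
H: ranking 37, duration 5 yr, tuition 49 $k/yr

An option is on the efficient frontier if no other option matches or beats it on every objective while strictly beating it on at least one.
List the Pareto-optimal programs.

A: not dominated.
B: dominated by A (ranking 16≤55, duration 5≤5, tuition 22≤22).
C: not dominated (best tuition).
D: not dominated.
E: not dominated (best ranking).
F: not dominated.
G: not dominated.
H: dominated by A (ranking 16≤37, duration 5≤5, tuition 22≤49).

A, C, D, E, F, G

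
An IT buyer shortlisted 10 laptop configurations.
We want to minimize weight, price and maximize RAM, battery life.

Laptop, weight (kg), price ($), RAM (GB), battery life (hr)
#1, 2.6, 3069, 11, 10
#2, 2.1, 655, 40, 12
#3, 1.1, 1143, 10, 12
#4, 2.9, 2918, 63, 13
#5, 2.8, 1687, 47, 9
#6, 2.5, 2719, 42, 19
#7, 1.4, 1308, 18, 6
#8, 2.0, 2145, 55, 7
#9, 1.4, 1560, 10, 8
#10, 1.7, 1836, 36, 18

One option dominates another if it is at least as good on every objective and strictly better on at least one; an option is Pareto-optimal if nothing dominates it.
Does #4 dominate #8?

No

#4 vs #8: #4 is worse on weight (2.9 vs 2.0), so it does not dominate #8.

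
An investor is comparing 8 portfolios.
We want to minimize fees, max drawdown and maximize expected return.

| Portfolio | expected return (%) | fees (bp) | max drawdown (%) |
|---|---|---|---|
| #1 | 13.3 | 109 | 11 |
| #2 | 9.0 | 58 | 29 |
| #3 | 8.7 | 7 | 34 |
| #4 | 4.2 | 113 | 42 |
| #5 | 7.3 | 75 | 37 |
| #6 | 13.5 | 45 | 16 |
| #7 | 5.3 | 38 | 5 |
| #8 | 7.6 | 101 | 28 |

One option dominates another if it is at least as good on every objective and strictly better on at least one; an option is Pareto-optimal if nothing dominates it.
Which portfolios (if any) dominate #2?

#6

#6: expected return 13.5≥9.0, fees 45≤58, max drawdown 16≤29 — dominates #2.
Others (#1, #3, #4, #5, #7, #8) are each worse than #2 on at least one objective.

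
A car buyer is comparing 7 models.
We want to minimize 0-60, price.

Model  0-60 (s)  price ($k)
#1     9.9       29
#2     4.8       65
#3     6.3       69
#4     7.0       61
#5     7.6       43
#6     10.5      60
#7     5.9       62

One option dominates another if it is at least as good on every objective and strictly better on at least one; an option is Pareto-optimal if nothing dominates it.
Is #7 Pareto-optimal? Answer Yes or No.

#1: worse on 0-60 (9.9 vs 5.9).
#2: worse on price (65 vs 62).
#3: worse on 0-60 (6.3 vs 5.9).
#4: worse on 0-60 (7.0 vs 5.9).
#5: worse on 0-60 (7.6 vs 5.9).
#6: worse on 0-60 (10.5 vs 5.9).
No option is at least as good as #7 on every objective and strictly better on one.

Yes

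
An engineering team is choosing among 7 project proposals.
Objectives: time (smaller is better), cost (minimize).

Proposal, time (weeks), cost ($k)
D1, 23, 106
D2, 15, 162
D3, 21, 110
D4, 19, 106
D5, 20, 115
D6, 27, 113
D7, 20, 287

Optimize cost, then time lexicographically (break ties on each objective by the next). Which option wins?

First minimize cost: best is 106, kept {D1, D4}.
Then minimize time: best is 19, kept {D4}.

D4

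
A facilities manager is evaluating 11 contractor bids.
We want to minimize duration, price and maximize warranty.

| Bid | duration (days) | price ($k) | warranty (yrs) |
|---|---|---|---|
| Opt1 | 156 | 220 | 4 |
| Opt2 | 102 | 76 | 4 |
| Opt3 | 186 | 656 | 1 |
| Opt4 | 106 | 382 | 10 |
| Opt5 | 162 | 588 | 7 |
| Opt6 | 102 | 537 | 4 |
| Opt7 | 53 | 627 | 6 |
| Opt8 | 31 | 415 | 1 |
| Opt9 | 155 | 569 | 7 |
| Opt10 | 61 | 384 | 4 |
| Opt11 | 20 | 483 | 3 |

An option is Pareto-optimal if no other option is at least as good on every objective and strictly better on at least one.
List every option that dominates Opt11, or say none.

none

Opt1: worse on duration (156 vs 20).
Opt2: worse on duration (102 vs 20).
Opt3: worse on duration (186 vs 20).
Opt4: worse on duration (106 vs 20).
Opt5: worse on duration (162 vs 20).
Opt6: worse on duration (102 vs 20).
Opt7: worse on duration (53 vs 20).
Opt8: worse on duration (31 vs 20).
Opt9: worse on duration (155 vs 20).
Opt10: worse on duration (61 vs 20).
No option dominates Opt11.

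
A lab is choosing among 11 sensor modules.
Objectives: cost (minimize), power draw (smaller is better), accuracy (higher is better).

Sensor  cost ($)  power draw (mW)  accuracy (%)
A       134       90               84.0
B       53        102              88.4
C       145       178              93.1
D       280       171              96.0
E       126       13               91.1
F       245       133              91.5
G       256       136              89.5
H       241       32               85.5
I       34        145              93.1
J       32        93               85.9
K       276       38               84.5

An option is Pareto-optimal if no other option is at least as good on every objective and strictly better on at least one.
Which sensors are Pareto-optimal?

A: dominated by E (cost 126≤134, power draw 13≤90, accuracy 91.1≥84.0).
B: not dominated.
C: dominated by I (cost 34≤145, power draw 145≤178, accuracy 93.1≥93.1).
D: not dominated (best accuracy).
E: not dominated (best power draw).
F: not dominated.
G: dominated by E (cost 126≤256, power draw 13≤136, accuracy 91.1≥89.5).
H: dominated by E (cost 126≤241, power draw 13≤32, accuracy 91.1≥85.5).
I: not dominated.
J: not dominated (best cost).
K: dominated by E (cost 126≤276, power draw 13≤38, accuracy 91.1≥84.5).

B, D, E, F, I, J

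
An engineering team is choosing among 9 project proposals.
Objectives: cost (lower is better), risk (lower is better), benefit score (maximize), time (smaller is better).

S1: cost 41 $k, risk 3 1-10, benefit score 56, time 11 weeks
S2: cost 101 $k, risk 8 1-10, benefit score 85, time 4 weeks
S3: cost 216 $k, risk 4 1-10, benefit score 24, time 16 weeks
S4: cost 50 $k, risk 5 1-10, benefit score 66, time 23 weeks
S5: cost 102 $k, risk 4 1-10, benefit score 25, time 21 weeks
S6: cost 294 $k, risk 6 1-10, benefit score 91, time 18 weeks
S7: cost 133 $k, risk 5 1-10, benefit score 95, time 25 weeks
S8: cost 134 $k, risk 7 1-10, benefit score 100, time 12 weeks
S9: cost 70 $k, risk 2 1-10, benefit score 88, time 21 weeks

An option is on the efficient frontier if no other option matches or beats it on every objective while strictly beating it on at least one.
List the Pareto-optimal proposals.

S1, S2, S4, S6, S7, S8, S9

S1: not dominated (best cost).
S2: not dominated (best time).
S3: dominated by S1 (cost 41≤216, risk 3≤4, benefit score 56≥24, time 11≤16).
S4: not dominated.
S5: dominated by S1 (cost 41≤102, risk 3≤4, benefit score 56≥25, time 11≤21).
S6: not dominated.
S7: not dominated.
S8: not dominated (best benefit score).
S9: not dominated (best risk).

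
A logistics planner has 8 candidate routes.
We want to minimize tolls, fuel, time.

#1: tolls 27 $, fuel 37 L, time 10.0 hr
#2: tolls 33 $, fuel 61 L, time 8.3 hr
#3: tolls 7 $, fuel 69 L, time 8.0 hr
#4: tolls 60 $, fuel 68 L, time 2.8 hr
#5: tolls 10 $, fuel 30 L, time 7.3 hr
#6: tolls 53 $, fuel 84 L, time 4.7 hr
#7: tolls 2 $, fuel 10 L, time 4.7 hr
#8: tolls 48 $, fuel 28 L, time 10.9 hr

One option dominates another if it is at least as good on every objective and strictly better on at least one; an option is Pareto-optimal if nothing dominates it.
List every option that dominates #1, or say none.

#5: tolls 10≤27, fuel 30≤37, time 7.3≤10.0 — dominates #1.
#7: tolls 2≤27, fuel 10≤37, time 4.7≤10.0 — dominates #1.
Others (#2, #3, #4, #6, #8) are each worse than #1 on at least one objective.

#5, #7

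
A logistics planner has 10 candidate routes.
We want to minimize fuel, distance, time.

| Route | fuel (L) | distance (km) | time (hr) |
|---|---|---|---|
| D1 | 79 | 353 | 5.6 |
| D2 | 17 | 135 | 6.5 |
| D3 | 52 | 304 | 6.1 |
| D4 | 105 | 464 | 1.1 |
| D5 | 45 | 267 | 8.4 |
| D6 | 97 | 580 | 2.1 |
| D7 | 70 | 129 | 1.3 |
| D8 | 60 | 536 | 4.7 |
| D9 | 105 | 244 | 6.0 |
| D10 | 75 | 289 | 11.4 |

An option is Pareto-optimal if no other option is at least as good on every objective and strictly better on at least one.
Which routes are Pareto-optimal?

D2, D3, D4, D7, D8

D1: dominated by D7 (fuel 70≤79, distance 129≤353, time 1.3≤5.6).
D2: not dominated (best fuel).
D3: not dominated.
D4: not dominated (best time).
D5: dominated by D2 (fuel 17≤45, distance 135≤267, time 6.5≤8.4).
D6: dominated by D7 (fuel 70≤97, distance 129≤580, time 1.3≤2.1).
D7: not dominated (best distance).
D8: not dominated.
D9: dominated by D7 (fuel 70≤105, distance 129≤244, time 1.3≤6.0).
D10: dominated by D2 (fuel 17≤75, distance 135≤289, time 6.5≤11.4).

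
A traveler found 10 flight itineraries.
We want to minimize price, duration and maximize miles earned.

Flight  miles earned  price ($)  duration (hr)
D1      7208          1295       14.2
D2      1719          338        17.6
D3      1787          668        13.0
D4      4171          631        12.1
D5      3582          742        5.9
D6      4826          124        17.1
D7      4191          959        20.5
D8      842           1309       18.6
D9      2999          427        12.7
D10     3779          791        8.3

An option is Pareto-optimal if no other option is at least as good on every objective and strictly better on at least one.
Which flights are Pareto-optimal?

D1: not dominated (best miles earned).
D2: dominated by D6 (miles earned 4826≥1719, price 124≤338, duration 17.1≤17.6).
D3: dominated by D4 (miles earned 4171≥1787, price 631≤668, duration 12.1≤13.0).
D4: not dominated.
D5: not dominated (best duration).
D6: not dominated (best price).
D7: dominated by D6 (miles earned 4826≥4191, price 124≤959, duration 17.1≤20.5).
D8: dominated by D1 (miles earned 7208≥842, price 1295≤1309, duration 14.2≤18.6).
D9: not dominated.
D10: not dominated.

D1, D4, D5, D6, D9, D10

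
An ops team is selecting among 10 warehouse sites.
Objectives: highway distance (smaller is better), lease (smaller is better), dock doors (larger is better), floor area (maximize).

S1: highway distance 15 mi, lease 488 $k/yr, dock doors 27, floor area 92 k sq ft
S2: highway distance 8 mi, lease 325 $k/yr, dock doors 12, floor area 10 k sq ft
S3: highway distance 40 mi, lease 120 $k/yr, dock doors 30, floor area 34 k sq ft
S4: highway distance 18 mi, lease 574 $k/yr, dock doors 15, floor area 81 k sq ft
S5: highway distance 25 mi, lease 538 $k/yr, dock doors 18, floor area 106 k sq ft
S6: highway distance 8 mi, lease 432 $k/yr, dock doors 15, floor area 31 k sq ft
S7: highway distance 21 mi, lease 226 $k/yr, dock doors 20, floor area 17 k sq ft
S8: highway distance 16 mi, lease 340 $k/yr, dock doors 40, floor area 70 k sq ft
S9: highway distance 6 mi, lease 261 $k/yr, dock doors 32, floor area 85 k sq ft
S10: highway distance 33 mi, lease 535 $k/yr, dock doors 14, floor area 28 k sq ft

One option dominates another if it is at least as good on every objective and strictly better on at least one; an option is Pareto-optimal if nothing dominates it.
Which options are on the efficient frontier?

S1: not dominated.
S2: dominated by S9 (highway distance 6≤8, lease 261≤325, dock doors 32≥12, floor area 85≥10).
S3: not dominated (best lease).
S4: dominated by S1 (highway distance 15≤18, lease 488≤574, dock doors 27≥15, floor area 92≥81).
S5: not dominated (best floor area).
S6: dominated by S9 (highway distance 6≤8, lease 261≤432, dock doors 32≥15, floor area 85≥31).
S7: not dominated.
S8: not dominated (best dock doors).
S9: not dominated (best highway distance).
S10: dominated by S1 (highway distance 15≤33, lease 488≤535, dock doors 27≥14, floor area 92≥28).

S1, S3, S5, S7, S8, S9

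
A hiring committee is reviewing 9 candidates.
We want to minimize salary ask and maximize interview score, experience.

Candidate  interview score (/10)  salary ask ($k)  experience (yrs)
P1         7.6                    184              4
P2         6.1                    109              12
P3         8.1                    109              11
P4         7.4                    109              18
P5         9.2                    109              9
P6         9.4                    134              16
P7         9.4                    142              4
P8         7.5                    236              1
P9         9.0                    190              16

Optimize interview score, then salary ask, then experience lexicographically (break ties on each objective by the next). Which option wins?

First maximize interview score: best is 9.4, kept {P6, P7}.
Then minimize salary ask: best is 134, kept {P6}.

P6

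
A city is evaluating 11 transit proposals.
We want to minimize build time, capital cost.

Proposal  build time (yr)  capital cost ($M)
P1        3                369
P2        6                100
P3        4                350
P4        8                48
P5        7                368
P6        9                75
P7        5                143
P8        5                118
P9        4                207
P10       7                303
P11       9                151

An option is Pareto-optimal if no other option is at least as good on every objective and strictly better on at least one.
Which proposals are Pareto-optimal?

P1, P2, P4, P8, P9

P1: not dominated (best build time).
P2: not dominated.
P3: dominated by P9 (build time 4≤4, capital cost 207≤350).
P4: not dominated (best capital cost).
P5: dominated by P2 (build time 6≤7, capital cost 100≤368).
P6: dominated by P4 (build time 8≤9, capital cost 48≤75).
P7: dominated by P8 (build time 5≤5, capital cost 118≤143).
P8: not dominated.
P9: not dominated.
P10: dominated by P2 (build time 6≤7, capital cost 100≤303).
P11: dominated by P2 (build time 6≤9, capital cost 100≤151).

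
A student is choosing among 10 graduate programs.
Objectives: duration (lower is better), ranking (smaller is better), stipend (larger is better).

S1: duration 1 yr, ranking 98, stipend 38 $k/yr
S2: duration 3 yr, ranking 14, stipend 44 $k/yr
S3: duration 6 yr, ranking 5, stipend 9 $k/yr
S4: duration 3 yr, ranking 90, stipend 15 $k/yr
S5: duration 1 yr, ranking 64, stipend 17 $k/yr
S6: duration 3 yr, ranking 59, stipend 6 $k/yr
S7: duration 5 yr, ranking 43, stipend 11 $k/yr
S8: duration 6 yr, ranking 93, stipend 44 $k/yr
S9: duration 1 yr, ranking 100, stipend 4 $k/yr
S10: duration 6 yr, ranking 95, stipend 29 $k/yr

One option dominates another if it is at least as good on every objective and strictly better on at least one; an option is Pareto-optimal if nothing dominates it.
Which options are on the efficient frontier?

S1, S2, S3, S5

S1: not dominated.
S2: not dominated.
S3: not dominated (best ranking).
S4: dominated by S2 (duration 3≤3, ranking 14≤90, stipend 44≥15).
S5: not dominated.
S6: dominated by S2 (duration 3≤3, ranking 14≤59, stipend 44≥6).
S7: dominated by S2 (duration 3≤5, ranking 14≤43, stipend 44≥11).
S8: dominated by S2 (duration 3≤6, ranking 14≤93, stipend 44≥44).
S9: dominated by S1 (duration 1≤1, ranking 98≤100, stipend 38≥4).
S10: dominated by S2 (duration 3≤6, ranking 14≤95, stipend 44≥29).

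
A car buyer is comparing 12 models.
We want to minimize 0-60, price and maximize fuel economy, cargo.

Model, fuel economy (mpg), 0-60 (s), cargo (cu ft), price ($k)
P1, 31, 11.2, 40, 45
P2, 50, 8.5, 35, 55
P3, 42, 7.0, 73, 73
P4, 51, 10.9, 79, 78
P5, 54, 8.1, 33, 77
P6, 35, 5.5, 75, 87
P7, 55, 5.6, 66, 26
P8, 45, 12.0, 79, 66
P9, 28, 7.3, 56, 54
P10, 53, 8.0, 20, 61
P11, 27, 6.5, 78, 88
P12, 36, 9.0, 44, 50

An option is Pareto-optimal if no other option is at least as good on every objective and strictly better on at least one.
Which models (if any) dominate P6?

P1: worse on fuel economy (31 vs 35).
P2: worse on 0-60 (8.5 vs 5.5).
P3: worse on 0-60 (7.0 vs 5.5).
P4: worse on 0-60 (10.9 vs 5.5).
P5: worse on 0-60 (8.1 vs 5.5).
P7: worse on 0-60 (5.6 vs 5.5).
P8: worse on 0-60 (12.0 vs 5.5).
P9: worse on fuel economy (28 vs 35).
P10: worse on 0-60 (8.0 vs 5.5).
P11: worse on fuel economy (27 vs 35).
P12: worse on 0-60 (9.0 vs 5.5).
No option dominates P6.

none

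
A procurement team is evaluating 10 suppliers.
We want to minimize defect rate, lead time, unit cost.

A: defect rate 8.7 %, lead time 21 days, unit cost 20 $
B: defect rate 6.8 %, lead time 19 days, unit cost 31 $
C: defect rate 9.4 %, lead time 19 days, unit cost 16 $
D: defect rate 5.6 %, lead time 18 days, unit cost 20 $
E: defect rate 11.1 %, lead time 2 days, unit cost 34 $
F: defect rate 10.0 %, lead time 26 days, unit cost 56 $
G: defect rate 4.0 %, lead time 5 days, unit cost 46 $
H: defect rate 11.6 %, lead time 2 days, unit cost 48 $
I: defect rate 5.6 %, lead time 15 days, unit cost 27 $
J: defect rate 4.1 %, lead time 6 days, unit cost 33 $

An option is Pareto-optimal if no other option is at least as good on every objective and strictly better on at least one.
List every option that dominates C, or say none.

none

A: worse on lead time (21 vs 19).
B: worse on unit cost (31 vs 16).
D: worse on unit cost (20 vs 16).
E: worse on defect rate (11.1 vs 9.4).
F: worse on defect rate (10.0 vs 9.4).
G: worse on unit cost (46 vs 16).
H: worse on defect rate (11.6 vs 9.4).
I: worse on unit cost (27 vs 16).
J: worse on unit cost (33 vs 16).
No option dominates C.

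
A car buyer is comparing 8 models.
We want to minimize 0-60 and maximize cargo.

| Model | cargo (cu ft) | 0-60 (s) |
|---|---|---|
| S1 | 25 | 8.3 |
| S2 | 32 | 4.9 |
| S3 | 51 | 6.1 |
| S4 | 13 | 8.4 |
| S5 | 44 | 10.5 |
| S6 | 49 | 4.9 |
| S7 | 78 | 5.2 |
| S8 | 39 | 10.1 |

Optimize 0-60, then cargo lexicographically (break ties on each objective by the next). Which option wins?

S6

First minimize 0-60: best is 4.9, kept {S2, S6}.
Then maximize cargo: best is 49, kept {S6}.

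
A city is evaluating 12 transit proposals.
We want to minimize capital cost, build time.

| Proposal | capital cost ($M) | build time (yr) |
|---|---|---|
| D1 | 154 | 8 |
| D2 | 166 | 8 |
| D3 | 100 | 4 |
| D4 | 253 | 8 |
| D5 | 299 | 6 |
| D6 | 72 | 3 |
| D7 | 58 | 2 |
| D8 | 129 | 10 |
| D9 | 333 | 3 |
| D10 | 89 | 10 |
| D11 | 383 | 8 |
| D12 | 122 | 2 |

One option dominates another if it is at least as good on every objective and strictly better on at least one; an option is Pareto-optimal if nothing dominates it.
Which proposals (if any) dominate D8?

D3, D6, D7, D10, D12

D3: capital cost 100≤129, build time 4≤10 — dominates D8.
D6: capital cost 72≤129, build time 3≤10 — dominates D8.
D7: capital cost 58≤129, build time 2≤10 — dominates D8.
D10: capital cost 89≤129, build time 10≤10 — dominates D8.
D12: capital cost 122≤129, build time 2≤10 — dominates D8.
Others (D1, D2, D4, D5, D9, D11) are each worse than D8 on at least one objective.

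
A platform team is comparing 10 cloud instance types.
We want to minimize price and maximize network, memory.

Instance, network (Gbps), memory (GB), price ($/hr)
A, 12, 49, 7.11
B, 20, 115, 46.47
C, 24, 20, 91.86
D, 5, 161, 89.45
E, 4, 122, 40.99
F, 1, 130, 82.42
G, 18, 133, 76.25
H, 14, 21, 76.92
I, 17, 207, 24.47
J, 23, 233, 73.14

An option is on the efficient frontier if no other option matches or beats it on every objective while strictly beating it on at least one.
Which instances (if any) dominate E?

I: network 17≥4, memory 207≥122, price 24.47≤40.99 — dominates E.
Others (A, B, C, D, F, G, H, J) are each worse than E on at least one objective.

I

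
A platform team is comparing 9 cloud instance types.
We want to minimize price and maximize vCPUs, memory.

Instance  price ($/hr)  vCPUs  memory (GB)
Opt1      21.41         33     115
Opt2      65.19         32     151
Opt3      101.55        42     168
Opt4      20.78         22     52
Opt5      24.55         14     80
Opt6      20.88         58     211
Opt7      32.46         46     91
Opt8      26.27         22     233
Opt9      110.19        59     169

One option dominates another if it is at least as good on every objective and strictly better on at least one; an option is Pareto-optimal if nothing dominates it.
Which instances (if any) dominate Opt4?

Opt1: worse on price (21.41 vs 20.78).
Opt2: worse on price (65.19 vs 20.78).
Opt3: worse on price (101.55 vs 20.78).
Opt5: worse on price (24.55 vs 20.78).
Opt6: worse on price (20.88 vs 20.78).
Opt7: worse on price (32.46 vs 20.78).
Opt8: worse on price (26.27 vs 20.78).
Opt9: worse on price (110.19 vs 20.78).
No option dominates Opt4.

none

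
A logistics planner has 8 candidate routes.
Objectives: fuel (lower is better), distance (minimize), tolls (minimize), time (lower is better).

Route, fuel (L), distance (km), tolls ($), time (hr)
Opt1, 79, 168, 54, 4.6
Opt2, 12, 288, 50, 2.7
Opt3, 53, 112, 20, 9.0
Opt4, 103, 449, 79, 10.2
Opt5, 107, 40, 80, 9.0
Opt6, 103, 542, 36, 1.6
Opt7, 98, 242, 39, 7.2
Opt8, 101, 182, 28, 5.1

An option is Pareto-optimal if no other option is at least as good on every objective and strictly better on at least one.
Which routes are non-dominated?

Opt1, Opt2, Opt3, Opt5, Opt6, Opt7, Opt8

Opt1: not dominated.
Opt2: not dominated (best fuel).
Opt3: not dominated (best tolls).
Opt4: dominated by Opt1 (fuel 79≤103, distance 168≤449, tolls 54≤79, time 4.6≤10.2).
Opt5: not dominated (best distance).
Opt6: not dominated (best time).
Opt7: not dominated.
Opt8: not dominated.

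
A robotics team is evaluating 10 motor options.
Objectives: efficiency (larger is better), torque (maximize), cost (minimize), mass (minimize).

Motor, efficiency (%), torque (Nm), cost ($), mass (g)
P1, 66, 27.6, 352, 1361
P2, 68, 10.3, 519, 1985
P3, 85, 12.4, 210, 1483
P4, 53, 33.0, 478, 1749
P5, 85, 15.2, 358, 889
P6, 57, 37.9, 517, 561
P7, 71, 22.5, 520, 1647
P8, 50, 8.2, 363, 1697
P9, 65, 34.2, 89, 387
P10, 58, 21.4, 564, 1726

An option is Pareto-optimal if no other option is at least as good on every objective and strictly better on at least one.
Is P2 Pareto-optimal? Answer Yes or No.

No

P3 vs P2: efficiency 85≥68, torque 12.4≥10.3, cost 210≤519, mass 1483≤1985 — P3 is at least as good on every objective and strictly better on at least one, so P3 dominates P2.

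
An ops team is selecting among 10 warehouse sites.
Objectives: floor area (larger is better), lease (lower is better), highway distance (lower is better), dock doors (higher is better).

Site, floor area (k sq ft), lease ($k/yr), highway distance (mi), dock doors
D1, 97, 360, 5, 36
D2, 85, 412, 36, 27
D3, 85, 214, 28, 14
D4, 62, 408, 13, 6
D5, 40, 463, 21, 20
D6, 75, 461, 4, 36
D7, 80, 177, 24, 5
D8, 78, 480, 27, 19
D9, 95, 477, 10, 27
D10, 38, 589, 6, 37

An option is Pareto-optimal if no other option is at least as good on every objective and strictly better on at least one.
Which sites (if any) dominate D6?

none

D1: worse on highway distance (5 vs 4).
D2: worse on highway distance (36 vs 4).
D3: worse on highway distance (28 vs 4).
D4: worse on floor area (62 vs 75).
D5: worse on floor area (40 vs 75).
D7: worse on highway distance (24 vs 4).
D8: worse on lease (480 vs 461).
D9: worse on lease (477 vs 461).
D10: worse on floor area (38 vs 75).
No option dominates D6.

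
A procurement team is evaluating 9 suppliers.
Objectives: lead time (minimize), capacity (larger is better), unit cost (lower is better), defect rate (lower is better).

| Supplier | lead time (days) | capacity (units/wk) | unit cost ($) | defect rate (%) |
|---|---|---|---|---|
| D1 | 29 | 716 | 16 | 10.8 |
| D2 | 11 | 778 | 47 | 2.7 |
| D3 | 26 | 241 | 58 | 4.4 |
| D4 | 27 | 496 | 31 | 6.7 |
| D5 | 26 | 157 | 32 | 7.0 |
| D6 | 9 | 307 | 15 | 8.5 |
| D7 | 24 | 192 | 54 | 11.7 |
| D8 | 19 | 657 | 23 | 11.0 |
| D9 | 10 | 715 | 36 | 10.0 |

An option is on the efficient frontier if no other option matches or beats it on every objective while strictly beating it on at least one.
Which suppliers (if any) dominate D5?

none

D1: worse on lead time (29 vs 26).
D2: worse on unit cost (47 vs 32).
D3: worse on unit cost (58 vs 32).
D4: worse on lead time (27 vs 26).
D6: worse on defect rate (8.5 vs 7.0).
D7: worse on unit cost (54 vs 32).
D8: worse on defect rate (11.0 vs 7.0).
D9: worse on unit cost (36 vs 32).
No option dominates D5.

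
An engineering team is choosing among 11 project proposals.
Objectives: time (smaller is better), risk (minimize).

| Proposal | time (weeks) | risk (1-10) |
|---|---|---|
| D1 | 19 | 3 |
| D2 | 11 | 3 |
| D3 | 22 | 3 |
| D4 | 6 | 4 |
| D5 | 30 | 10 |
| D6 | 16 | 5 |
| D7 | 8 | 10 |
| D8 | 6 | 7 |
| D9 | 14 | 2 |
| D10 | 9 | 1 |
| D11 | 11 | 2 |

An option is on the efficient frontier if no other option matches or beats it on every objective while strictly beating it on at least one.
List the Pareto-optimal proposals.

D4, D10

D1: dominated by D2 (time 11≤19, risk 3≤3).
D2: dominated by D10 (time 9≤11, risk 1≤3).
D3: dominated by D1 (time 19≤22, risk 3≤3).
D4: not dominated.
D5: dominated by D1 (time 19≤30, risk 3≤10).
D6: dominated by D2 (time 11≤16, risk 3≤5).
D7: dominated by D4 (time 6≤8, risk 4≤10).
D8: dominated by D4 (time 6≤6, risk 4≤7).
D9: dominated by D10 (time 9≤14, risk 1≤2).
D10: not dominated (best risk).
D11: dominated by D10 (time 9≤11, risk 1≤2).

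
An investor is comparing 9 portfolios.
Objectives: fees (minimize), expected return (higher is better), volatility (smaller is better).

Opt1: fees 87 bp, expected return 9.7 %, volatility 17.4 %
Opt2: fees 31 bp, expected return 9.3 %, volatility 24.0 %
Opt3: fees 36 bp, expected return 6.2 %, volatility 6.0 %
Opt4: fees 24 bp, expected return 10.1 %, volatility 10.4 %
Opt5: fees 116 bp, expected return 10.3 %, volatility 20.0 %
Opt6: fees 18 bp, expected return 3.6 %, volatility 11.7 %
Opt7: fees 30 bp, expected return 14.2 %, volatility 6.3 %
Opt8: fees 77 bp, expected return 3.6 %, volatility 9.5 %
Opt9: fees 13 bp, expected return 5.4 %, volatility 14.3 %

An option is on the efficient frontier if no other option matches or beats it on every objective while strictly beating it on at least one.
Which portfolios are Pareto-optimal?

Opt1: dominated by Opt4 (fees 24≤87, expected return 10.1≥9.7, volatility 10.4≤17.4).
Opt2: dominated by Opt4 (fees 24≤31, expected return 10.1≥9.3, volatility 10.4≤24.0).
Opt3: not dominated (best volatility).
Opt4: not dominated.
Opt5: dominated by Opt7 (fees 30≤116, expected return 14.2≥10.3, volatility 6.3≤20.0).
Opt6: not dominated.
Opt7: not dominated (best expected return).
Opt8: dominated by Opt3 (fees 36≤77, expected return 6.2≥3.6, volatility 6.0≤9.5).
Opt9: not dominated (best fees).

Opt3, Opt4, Opt6, Opt7, Opt9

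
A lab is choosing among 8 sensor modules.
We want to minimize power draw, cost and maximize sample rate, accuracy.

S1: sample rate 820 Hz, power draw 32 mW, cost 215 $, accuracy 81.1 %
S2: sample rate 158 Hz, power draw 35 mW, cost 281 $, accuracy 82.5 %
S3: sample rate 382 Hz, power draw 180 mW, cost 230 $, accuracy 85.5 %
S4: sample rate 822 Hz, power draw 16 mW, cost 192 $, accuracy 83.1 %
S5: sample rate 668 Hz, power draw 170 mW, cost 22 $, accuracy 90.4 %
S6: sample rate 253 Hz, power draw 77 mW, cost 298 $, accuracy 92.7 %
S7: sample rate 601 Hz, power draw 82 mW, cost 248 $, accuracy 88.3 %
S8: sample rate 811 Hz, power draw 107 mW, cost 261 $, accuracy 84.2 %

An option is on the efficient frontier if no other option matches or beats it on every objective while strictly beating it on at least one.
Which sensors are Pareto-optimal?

S4, S5, S6, S7, S8

S1: dominated by S4 (sample rate 822≥820, power draw 16≤32, cost 192≤215, accuracy 83.1≥81.1).
S2: dominated by S4 (sample rate 822≥158, power draw 16≤35, cost 192≤281, accuracy 83.1≥82.5).
S3: dominated by S5 (sample rate 668≥382, power draw 170≤180, cost 22≤230, accuracy 90.4≥85.5).
S4: not dominated (best sample rate).
S5: not dominated (best cost).
S6: not dominated (best accuracy).
S7: not dominated.
S8: not dominated.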